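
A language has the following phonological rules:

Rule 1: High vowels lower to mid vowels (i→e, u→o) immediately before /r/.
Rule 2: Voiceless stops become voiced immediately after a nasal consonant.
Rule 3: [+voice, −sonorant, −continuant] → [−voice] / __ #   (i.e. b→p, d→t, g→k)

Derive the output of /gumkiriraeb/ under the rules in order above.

gumgereraep

Rule 1 (pre-rhotic lowering): /i/ is a high vowel immediately before /r/, so it lowers to [e]. /i/ is a high vowel immediately before /r/, so it lowers to [e]. /gumkiriraeb/ → gumkereraeb.
Rule 2 (post-nasal voicing): /k/ is a voiceless stop immediately after the nasal /m/, so it voices to [g]. /gumkereraeb/ → gumgereraeb.
Rule 3 (final devoicing): /b/ is a voiced stop in word-final position, so it devoices to [p]. /gumgereraeb/ → gumgereraep.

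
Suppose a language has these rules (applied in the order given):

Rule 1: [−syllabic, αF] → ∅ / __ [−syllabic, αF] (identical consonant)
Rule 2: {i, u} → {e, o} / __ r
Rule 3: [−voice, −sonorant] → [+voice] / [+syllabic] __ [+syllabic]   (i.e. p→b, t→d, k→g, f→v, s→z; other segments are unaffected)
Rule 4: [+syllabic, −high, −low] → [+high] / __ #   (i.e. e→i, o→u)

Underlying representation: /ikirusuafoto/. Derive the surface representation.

igeruzuavodu

Rule 1 (degemination): no segment meets the environment; /ikirusuafoto/ is unchanged.
Rule 2 (pre-rhotic lowering): /i/ is a high vowel immediately before /r/, so it lowers to [e]. /ikirusuafoto/ → ikerusuafoto.
Rule 3 (intervocalic voicing): /k/ is a voiceless obstruent between vowels /i/ and /e/, so it voices to [g]. /s/ is a voiceless obstruent between vowels /u/ and /u/, so it voices to [z]. /f/ is a voiceless obstruent between vowels /a/ and /o/, so it voices to [v]. /t/ is a voiceless obstruent between vowels /o/ and /o/, so it voices to [d]. /ikerusuafoto/ → igeruzuavodo.
Rule 4 (final vowel raising): /o/ is a mid vowel in word-final position, so it raises to [u]. /igeruzuavodo/ → igeruzuavodu.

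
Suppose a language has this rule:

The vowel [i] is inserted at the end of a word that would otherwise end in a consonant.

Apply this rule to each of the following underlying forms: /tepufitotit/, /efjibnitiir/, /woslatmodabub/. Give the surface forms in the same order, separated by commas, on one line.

tepufitotiti, efjibnitiiri, woslatmodabubi

/tepufitotit/: the form ends in the consonant /t/, so [i] is inserted word-finally. → [tepufitotiti].
/efjibnitiir/: the form ends in the consonant /r/, so [i] is inserted word-finally. → [efjibnitiiri].
/woslatmodabub/: the form ends in the consonant /b/, so [i] is inserted word-finally. → [woslatmodabubi].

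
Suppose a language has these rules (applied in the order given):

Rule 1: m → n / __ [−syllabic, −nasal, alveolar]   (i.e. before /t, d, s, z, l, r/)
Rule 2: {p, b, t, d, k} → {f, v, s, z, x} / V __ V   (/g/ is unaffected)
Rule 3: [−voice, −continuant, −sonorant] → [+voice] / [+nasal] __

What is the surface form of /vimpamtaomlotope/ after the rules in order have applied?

Rule 1 (nasal place assimilation): /m/ precedes the alveolar consonant /t/, so it assimilates in place to [n]. /m/ precedes the alveolar consonant /l/, so it assimilates in place to [n]. /vimpamtaomlotope/ → vimpantaonlotope.
Rule 2 (intervocalic spirantization): /t/ is a stop between vowels /o/ and /o/, so it spirantizes to the fricative [s]. /p/ is a stop between vowels /o/ and /e/, so it spirantizes to the fricative [f]. /vimpantaonlotope/ → vimpantaonlosofe.
Rule 3 (post-nasal voicing): /p/ is a voiceless stop immediately after the nasal /m/, so it voices to [b]. /t/ is a voiceless stop immediately after the nasal /n/, so it voices to [d]. /vimpantaonlosofe/ → vimbandaonlosofe.

vimbandaonlosofe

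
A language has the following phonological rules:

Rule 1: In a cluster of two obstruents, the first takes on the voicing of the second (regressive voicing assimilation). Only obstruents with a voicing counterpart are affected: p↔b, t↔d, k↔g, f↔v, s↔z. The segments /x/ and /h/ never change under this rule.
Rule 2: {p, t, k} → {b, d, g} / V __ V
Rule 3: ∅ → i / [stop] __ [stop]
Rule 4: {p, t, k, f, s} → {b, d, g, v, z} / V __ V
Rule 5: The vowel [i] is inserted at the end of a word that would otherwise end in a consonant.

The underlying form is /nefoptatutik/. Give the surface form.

nevobidadudiki

Rule 1 (regressive voicing assimilation): no segment meets the environment; /nefoptatutik/ is unchanged.
Rule 2 (intervocalic voicing): /t/ is a voiceless stop between vowels /a/ and /u/, so it voices to [d]. /t/ is a voiceless stop between vowels /u/ and /i/, so it voices to [d]. /nefoptatutik/ → nefoptadudik.
Rule 3 (stop-cluster i-epenthesis): /p/ and /t/ form a stop–stop cluster, so [i] is inserted between them. /nefoptadudik/ → nefopitadudik.
Rule 4 (intervocalic voicing): /f/ is a voiceless obstruent between vowels /e/ and /o/, so it voices to [v]. /p/ is a voiceless obstruent between vowels /o/ and /i/, so it voices to [b]. /t/ is a voiceless obstruent between vowels /i/ and /a/, so it voices to [d]. /nefopitadudik/ → nevobidadudik.
Rule 5 (final i-epenthesis): the form ends in the consonant /k/, so [i] is inserted word-finally. /nevobidadudik/ → nevobidadudiki.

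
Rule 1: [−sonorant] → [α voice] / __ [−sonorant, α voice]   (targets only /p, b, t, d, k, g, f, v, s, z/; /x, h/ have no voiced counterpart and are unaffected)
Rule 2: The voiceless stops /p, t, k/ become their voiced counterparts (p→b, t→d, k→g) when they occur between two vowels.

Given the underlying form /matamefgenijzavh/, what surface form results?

madamevgenijzafh

Rule 1 (regressive voicing assimilation): /f/ precedes the voiced obstruent /g/, so it voices to [v] by assimilation. /v/ precedes the voiceless obstruent /h/, so it devoices to [f] by assimilation. /matamefgenijzavh/ → matamevgenijzafh.
Rule 2 (intervocalic voicing): /t/ is a voiceless stop between vowels /a/ and /a/, so it voices to [d]. /matamevgenijzafh/ → madamevgenijzafh.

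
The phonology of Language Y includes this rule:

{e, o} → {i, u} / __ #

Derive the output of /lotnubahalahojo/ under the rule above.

/o/ is a mid vowel in word-final position, so it raises to [u].
Surface form: [lotnubahalahoju].

lotnubahalahoju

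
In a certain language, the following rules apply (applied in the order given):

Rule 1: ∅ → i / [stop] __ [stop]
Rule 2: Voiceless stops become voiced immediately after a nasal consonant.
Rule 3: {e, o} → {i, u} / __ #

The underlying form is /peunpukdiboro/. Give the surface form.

peunbukidiboru

Rule 1 (stop-cluster i-epenthesis): /k/ and /d/ form a stop–stop cluster, so [i] is inserted between them. /peunpukdiboro/ → peunpukidiboro.
Rule 2 (post-nasal voicing): /p/ is a voiceless stop immediately after the nasal /n/, so it voices to [b]. /peunpukidiboro/ → peunbukidiboro.
Rule 3 (final vowel raising): /o/ is a mid vowel in word-final position, so it raises to [u]. /peunbukidiboro/ → peunbukidiboru.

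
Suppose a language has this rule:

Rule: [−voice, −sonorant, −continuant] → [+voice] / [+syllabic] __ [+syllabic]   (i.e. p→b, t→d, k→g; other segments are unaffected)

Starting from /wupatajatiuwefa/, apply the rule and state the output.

wubadajadiuwefa

/p/ is a voiceless stop between vowels /u/ and /a/, so it voices to [b].
/t/ is a voiceless stop between vowels /a/ and /a/, so it voices to [d].
/t/ is a voiceless stop between vowels /a/ and /i/, so it voices to [d].
Surface form: [wubadajadiuwefa].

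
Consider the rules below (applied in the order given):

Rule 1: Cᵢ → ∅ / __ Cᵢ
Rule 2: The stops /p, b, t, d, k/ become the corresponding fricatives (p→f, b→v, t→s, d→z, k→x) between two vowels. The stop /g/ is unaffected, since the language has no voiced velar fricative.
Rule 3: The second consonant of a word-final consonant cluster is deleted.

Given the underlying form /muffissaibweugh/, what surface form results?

Rule 1 (degemination): /ff/ is a geminate; the first /f/ deletes. /ss/ is a geminate; the first /s/ deletes. /muffissaibweugh/ → mufisaibweugh.
Rule 2 (intervocalic spirantization): no segment meets the environment; /mufisaibweugh/ is unchanged.
Rule 3 (final cluster simplification): /h/ is the second consonant of a word-final cluster /gh/, so it deletes. /mufisaibweugh/ → mufisaibweug.

mufisaibweug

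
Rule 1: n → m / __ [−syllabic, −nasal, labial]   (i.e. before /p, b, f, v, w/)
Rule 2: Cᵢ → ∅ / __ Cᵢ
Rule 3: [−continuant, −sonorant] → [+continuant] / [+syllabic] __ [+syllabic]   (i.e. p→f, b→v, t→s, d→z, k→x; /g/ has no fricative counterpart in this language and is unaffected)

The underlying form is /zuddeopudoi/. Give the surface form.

zuzeofuzoi

Rule 1 (nasal place assimilation): no segment meets the environment; /zuddeopudoi/ is unchanged.
Rule 2 (degemination): /dd/ is a geminate; the first /d/ deletes. /zuddeopudoi/ → zudeopudoi.
Rule 3 (intervocalic spirantization): /d/ is a stop between vowels /u/ and /e/, so it spirantizes to the fricative [z]. /p/ is a stop between vowels /o/ and /u/, so it spirantizes to the fricative [f]. /d/ is a stop between vowels /u/ and /o/, so it spirantizes to the fricative [z]. /zudeopudoi/ → zuzeofuzoi.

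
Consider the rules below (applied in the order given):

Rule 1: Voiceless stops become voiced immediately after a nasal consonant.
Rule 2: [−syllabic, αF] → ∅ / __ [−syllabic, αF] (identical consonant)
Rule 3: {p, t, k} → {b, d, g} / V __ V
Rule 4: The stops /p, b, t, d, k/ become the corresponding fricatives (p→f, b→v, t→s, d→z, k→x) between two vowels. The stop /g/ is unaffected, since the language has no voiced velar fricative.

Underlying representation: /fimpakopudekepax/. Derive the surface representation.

Rule 1 (post-nasal voicing): /p/ is a voiceless stop immediately after the nasal /m/, so it voices to [b]. /fimpakopudekepax/ → fimbakopudekepax.
Rule 2 (degemination): no segment meets the environment; /fimbakopudekepax/ is unchanged.
Rule 3 (intervocalic voicing): /k/ is a voiceless stop between vowels /a/ and /o/, so it voices to [g]. /p/ is a voiceless stop between vowels /o/ and /u/, so it voices to [b]. /k/ is a voiceless stop between vowels /e/ and /e/, so it voices to [g]. /p/ is a voiceless stop between vowels /e/ and /a/, so it voices to [b]. /fimbakopudekepax/ → fimbagobudegebax.
Rule 4 (intervocalic spirantization): /b/ is a stop between vowels /o/ and /u/, so it spirantizes to the fricative [v]. /d/ is a stop between vowels /u/ and /e/, so it spirantizes to the fricative [z]. /b/ is a stop between vowels /e/ and /a/, so it spirantizes to the fricative [v]. /fimbagobudegebax/ → fimbagovuzegevax.

fimbagovuzegevax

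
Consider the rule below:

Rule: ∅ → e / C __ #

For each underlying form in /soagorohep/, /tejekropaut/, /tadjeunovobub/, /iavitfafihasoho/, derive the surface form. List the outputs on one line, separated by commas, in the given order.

/soagorohep/: the form ends in the consonant /p/, so [e] is inserted word-finally. → [soagorohepe].
/tejekropaut/: the form ends in the consonant /t/, so [e] is inserted word-finally. → [tejekropaute].
/tadjeunovobub/: the form ends in the consonant /b/, so [e] is inserted word-finally. → [tadjeunovobube].
/iavitfafihasoho/: the rule's environment is not met; surfaces unchanged as [iavitfafihasoho].

soagorohepe, tejekropaute, tadjeunovobube, iavitfafihasoho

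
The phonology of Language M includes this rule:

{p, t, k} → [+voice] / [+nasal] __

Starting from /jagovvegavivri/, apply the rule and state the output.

No segment of /jagovvegavivri/ meets the structural description of the rule, so the form surfaces unchanged.

jagovvegavivri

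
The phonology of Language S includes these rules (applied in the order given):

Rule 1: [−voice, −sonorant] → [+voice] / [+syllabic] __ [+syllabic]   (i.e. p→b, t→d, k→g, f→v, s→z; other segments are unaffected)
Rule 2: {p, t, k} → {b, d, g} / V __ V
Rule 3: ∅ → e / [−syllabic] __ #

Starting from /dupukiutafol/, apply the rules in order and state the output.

Rule 1 (intervocalic voicing): /p/ is a voiceless obstruent between vowels /u/ and /u/, so it voices to [b]. /k/ is a voiceless obstruent between vowels /u/ and /i/, so it voices to [g]. /t/ is a voiceless obstruent between vowels /u/ and /a/, so it voices to [d]. /f/ is a voiceless obstruent between vowels /a/ and /o/, so it voices to [v]. /dupukiutafol/ → dubugiudavol.
Rule 2 (intervocalic voicing): no segment meets the environment; /dubugiudavol/ is unchanged.
Rule 3 (final e-epenthesis): the form ends in the consonant /l/, so [e] is inserted word-finally. /dubugiudavol/ → dubugiudavole.

dubugiudavole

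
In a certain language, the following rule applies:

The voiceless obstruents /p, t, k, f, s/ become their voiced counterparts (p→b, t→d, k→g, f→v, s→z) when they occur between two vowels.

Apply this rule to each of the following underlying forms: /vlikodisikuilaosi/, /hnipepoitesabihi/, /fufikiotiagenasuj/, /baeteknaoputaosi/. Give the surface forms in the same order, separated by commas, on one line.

/vlikodisikuilaosi/: /k/ is a voiceless obstruent between vowels /i/ and /o/, so it voices to [g]. /s/ is a voiceless obstruent between vowels /i/ and /i/, so it voices to [z]. /k/ is a voiceless obstruent between vowels /i/ and /u/, so it voices to [g]. /s/ is a voiceless obstruent between vowels /o/ and /i/, so it voices to [z]. → [vligodiziguilaozi].
/hnipepoitesabihi/: /p/ is a voiceless obstruent between vowels /i/ and /e/, so it voices to [b]. /p/ is a voiceless obstruent between vowels /e/ and /o/, so it voices to [b]. /t/ is a voiceless obstruent between vowels /i/ and /e/, so it voices to [d]. /s/ is a voiceless obstruent between vowels /e/ and /a/, so it voices to [z]. → [hnibeboidezabihi].
/fufikiotiagenasuj/: /f/ is a voiceless obstruent between vowels /u/ and /i/, so it voices to [v]. /k/ is a voiceless obstruent between vowels /i/ and /i/, so it voices to [g]. /t/ is a voiceless obstruent between vowels /o/ and /i/, so it voices to [d]. /s/ is a voiceless obstruent between vowels /a/ and /u/, so it voices to [z]. → [fuvigiodiagenazuj].
/baeteknaoputaosi/: /t/ is a voiceless obstruent between vowels /e/ and /e/, so it voices to [d]. /p/ is a voiceless obstruent between vowels /o/ and /u/, so it voices to [b]. /t/ is a voiceless obstruent between vowels /u/ and /a/, so it voices to [d]. /s/ is a voiceless obstruent between vowels /o/ and /i/, so it voices to [z]. → [baedeknaobudaozi].

vligodiziguilaozi, hnibeboidezabihi, fuvigiodiagenazuj, baedeknaobudaozi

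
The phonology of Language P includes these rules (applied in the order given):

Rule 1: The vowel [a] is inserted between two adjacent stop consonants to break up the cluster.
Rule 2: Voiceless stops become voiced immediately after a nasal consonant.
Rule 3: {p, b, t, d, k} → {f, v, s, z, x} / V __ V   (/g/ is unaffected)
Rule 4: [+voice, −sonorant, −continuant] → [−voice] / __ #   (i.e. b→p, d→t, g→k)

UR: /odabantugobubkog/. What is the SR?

Rule 1 (stop-cluster a-epenthesis): /b/ and /k/ form a stop–stop cluster, so [a] is inserted between them. /odabantugobubkog/ → odabantugobubakog.
Rule 2 (post-nasal voicing): /t/ is a voiceless stop immediately after the nasal /n/, so it voices to [d]. /odabantugobubakog/ → odabandugobubakog.
Rule 3 (intervocalic spirantization): /d/ is a stop between vowels /o/ and /a/, so it spirantizes to the fricative [z]. /b/ is a stop between vowels /a/ and /a/, so it spirantizes to the fricative [v]. /b/ is a stop between vowels /o/ and /u/, so it spirantizes to the fricative [v]. /b/ is a stop between vowels /u/ and /a/, so it spirantizes to the fricative [v]. /k/ is a stop between vowels /a/ and /o/, so it spirantizes to the fricative [x]. /odabandugobubakog/ → ozavandugovuvaxog.
Rule 4 (final devoicing): /g/ is a voiced stop in word-final position, so it devoices to [k]. /ozavandugovuvaxog/ → ozavandugovuvaxok.

ozavandugovuvaxok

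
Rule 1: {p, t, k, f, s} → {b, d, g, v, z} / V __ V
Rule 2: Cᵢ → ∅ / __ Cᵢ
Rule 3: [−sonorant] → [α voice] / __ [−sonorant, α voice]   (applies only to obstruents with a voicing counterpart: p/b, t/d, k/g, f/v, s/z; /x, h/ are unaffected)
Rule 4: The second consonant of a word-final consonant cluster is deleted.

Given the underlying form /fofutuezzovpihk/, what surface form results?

Rule 1 (intervocalic voicing): /f/ is a voiceless obstruent between vowels /o/ and /u/, so it voices to [v]. /t/ is a voiceless obstruent between vowels /u/ and /u/, so it voices to [d]. /fofutuezzovpihk/ → fovuduezzovpihk.
Rule 2 (degemination): /zz/ is a geminate; the first /z/ deletes. /fovuduezzovpihk/ → fovuduezovpihk.
Rule 3 (regressive voicing assimilation): /v/ precedes the voiceless obstruent /p/, so it devoices to [f] by assimilation. /fovuduezovpihk/ → fovuduezofpihk.
Rule 4 (final cluster simplification): /k/ is the second consonant of a word-final cluster /hk/, so it deletes. /fovuduezofpihk/ → fovuduezofpih.

fovuduezofpih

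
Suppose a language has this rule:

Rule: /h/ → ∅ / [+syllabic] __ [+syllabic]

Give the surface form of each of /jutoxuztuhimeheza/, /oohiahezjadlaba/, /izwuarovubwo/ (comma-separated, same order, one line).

jutoxuztuimeeza, ooiaezjadlaba, izwuarovubwo

/jutoxuztuhimeheza/: /h/ occurs between vowels /u/ and /i/, so it deletes. /h/ occurs between vowels /e/ and /e/, so it deletes. → [jutoxuztuimeeza].
/oohiahezjadlaba/: /h/ occurs between vowels /o/ and /i/, so it deletes. /h/ occurs between vowels /a/ and /e/, so it deletes. → [ooiaezjadlaba].
/izwuarovubwo/: the rule's environment is not met; surfaces unchanged as [izwuarovubwo].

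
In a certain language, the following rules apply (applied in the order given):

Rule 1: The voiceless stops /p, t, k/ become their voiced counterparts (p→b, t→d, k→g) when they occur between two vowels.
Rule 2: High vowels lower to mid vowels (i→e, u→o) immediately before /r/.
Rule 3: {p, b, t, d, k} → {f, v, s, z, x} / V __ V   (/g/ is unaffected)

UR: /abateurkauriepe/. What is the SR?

avazeorkaorieve

Rule 1 (intervocalic voicing): /t/ is a voiceless stop between vowels /a/ and /e/, so it voices to [d]. /p/ is a voiceless stop between vowels /e/ and /e/, so it voices to [b]. /abateurkauriepe/ → abadeurkauriebe.
Rule 2 (pre-rhotic lowering): /u/ is a high vowel immediately before /r/, so it lowers to [o]. /u/ is a high vowel immediately before /r/, so it lowers to [o]. /abadeurkauriebe/ → abadeorkaoriebe.
Rule 3 (intervocalic spirantization): /b/ is a stop between vowels /a/ and /a/, so it spirantizes to the fricative [v]. /d/ is a stop between vowels /a/ and /e/, so it spirantizes to the fricative [z]. /b/ is a stop between vowels /e/ and /e/, so it spirantizes to the fricative [v]. /abadeorkaoriebe/ → avazeorkaorieve.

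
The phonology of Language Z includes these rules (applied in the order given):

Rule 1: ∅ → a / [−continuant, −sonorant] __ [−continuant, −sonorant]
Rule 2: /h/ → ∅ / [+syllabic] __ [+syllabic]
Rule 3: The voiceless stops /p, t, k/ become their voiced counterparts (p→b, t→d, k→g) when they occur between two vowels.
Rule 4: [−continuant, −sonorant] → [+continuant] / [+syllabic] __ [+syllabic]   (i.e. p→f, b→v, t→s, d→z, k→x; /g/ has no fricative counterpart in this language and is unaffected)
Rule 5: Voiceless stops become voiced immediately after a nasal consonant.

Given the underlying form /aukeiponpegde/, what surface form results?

augeivonbegaze

Rule 1 (stop-cluster a-epenthesis): /g/ and /d/ form a stop–stop cluster, so [a] is inserted between them. /aukeiponpegde/ → aukeiponpegade.
Rule 2 (intervocalic h-deletion): no segment meets the environment; /aukeiponpegade/ is unchanged.
Rule 3 (intervocalic voicing): /k/ is a voiceless stop between vowels /u/ and /e/, so it voices to [g]. /p/ is a voiceless stop between vowels /i/ and /o/, so it voices to [b]. /aukeiponpegade/ → augeibonpegade.
Rule 4 (intervocalic spirantization): /b/ is a stop between vowels /i/ and /o/, so it spirantizes to the fricative [v]. /d/ is a stop between vowels /a/ and /e/, so it spirantizes to the fricative [z]. /augeibonpegade/ → augeivonpegaze.
Rule 5 (post-nasal voicing): /p/ is a voiceless stop immediately after the nasal /n/, so it voices to [b]. /augeivonpegaze/ → augeivonbegaze.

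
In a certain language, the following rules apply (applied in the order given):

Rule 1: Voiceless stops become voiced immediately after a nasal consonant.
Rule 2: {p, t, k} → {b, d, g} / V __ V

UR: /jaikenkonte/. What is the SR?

Rule 1 (post-nasal voicing): /k/ is a voiceless stop immediately after the nasal /n/, so it voices to [g]. /t/ is a voiceless stop immediately after the nasal /n/, so it voices to [d]. /jaikenkonte/ → jaikengonde.
Rule 2 (intervocalic voicing): /k/ is a voiceless stop between vowels /i/ and /e/, so it voices to [g]. /jaikengonde/ → jaigengonde.

jaigengonde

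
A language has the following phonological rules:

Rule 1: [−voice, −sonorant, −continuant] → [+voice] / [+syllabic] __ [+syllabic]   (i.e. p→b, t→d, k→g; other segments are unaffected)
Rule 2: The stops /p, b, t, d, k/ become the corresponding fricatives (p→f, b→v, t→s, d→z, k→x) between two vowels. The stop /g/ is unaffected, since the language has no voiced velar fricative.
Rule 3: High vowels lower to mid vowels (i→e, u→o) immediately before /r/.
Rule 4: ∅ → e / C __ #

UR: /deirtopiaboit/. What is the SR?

deertoviavoite

Rule 1 (intervocalic voicing): /p/ is a voiceless stop between vowels /o/ and /i/, so it voices to [b]. /deirtopiaboit/ → deirtobiaboit.
Rule 2 (intervocalic spirantization): /b/ is a stop between vowels /o/ and /i/, so it spirantizes to the fricative [v]. /b/ is a stop between vowels /a/ and /o/, so it spirantizes to the fricative [v]. /deirtobiaboit/ → deirtoviavoit.
Rule 3 (pre-rhotic lowering): /i/ is a high vowel immediately before /r/, so it lowers to [e]. /deirtoviavoit/ → deertoviavoit.
Rule 4 (final e-epenthesis): the form ends in the consonant /t/, so [e] is inserted word-finally. /deertoviavoit/ → deertoviavoite.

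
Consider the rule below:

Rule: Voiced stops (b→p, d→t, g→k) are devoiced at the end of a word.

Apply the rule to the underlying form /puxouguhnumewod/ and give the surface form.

puxouguhnumewot

/d/ is a voiced stop in word-final position, so it devoices to [t].
The other instance of /g/ does not occur in the required environment and remains unchanged.
Surface form: [puxouguhnumewot].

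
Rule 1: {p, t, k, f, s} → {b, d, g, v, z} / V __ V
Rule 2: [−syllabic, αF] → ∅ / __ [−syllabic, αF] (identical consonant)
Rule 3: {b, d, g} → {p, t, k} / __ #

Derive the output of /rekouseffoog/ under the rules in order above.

Rule 1 (intervocalic voicing): /k/ is a voiceless obstruent between vowels /e/ and /o/, so it voices to [g]. /s/ is a voiceless obstruent between vowels /u/ and /e/, so it voices to [z]. /rekouseffoog/ → regouzeffoog.
Rule 2 (degemination): /ff/ is a geminate; the first /f/ deletes. /regouzeffoog/ → regouzefoog.
Rule 3 (final devoicing): /g/ is a voiced stop in word-final position, so it devoices to [k]. /regouzefoog/ → regouzefook.

regouzefook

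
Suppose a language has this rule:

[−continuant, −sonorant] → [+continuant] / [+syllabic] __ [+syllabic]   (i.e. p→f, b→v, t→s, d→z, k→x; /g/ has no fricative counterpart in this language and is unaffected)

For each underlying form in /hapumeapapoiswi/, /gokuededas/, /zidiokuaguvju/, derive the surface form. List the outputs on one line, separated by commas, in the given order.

hafumeafafoiswi, goxuezezas, zizioxuaguvju

/hapumeapapoiswi/: /p/ is a stop between vowels /a/ and /u/, so it spirantizes to the fricative [f]. /p/ is a stop between vowels /a/ and /a/, so it spirantizes to the fricative [f]. /p/ is a stop between vowels /a/ and /o/, so it spirantizes to the fricative [f]. → [hafumeafafoiswi].
/gokuededas/: /k/ is a stop between vowels /o/ and /u/, so it spirantizes to the fricative [x]. /d/ is a stop between vowels /e/ and /e/, so it spirantizes to the fricative [z]. /d/ is a stop between vowels /e/ and /a/, so it spirantizes to the fricative [z]. → [goxuezezas].
/zidiokuaguvju/: /d/ is a stop between vowels /i/ and /i/, so it spirantizes to the fricative [z]. /k/ is a stop between vowels /o/ and /u/, so it spirantizes to the fricative [x]. → [zizioxuaguvju].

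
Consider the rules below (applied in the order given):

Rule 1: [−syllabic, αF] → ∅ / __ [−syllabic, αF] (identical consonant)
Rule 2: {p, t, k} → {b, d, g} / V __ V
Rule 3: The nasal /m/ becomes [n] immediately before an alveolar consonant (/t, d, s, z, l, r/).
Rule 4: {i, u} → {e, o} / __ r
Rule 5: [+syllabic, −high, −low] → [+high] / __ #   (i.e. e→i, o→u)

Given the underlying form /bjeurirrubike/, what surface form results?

Rule 1 (degemination): /rr/ is a geminate; the first /r/ deletes. /bjeurirrubike/ → bjeurirubike.
Rule 2 (intervocalic voicing): /k/ is a voiceless stop between vowels /i/ and /e/, so it voices to [g]. /bjeurirubike/ → bjeurirubige.
Rule 3 (nasal place assimilation): no segment meets the environment; /bjeurirubige/ is unchanged.
Rule 4 (pre-rhotic lowering): /u/ is a high vowel immediately before /r/, so it lowers to [o]. /i/ is a high vowel immediately before /r/, so it lowers to [e]. /bjeurirubige/ → bjeorerubige.
Rule 5 (final vowel raising): /e/ is a mid vowel in word-final position, so it raises to [i]. /bjeorerubige/ → bjeorerubigi.

bjeorerubigi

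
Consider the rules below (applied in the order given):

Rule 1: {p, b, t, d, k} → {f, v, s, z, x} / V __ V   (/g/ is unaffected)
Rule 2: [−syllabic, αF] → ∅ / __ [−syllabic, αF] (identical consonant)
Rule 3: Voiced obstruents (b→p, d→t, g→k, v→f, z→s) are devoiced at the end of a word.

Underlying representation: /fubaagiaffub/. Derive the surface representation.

fuvaagiafup

Rule 1 (intervocalic spirantization): /b/ is a stop between vowels /u/ and /a/, so it spirantizes to the fricative [v]. /fubaagiaffub/ → fuvaagiaffub.
Rule 2 (degemination): /ff/ is a geminate; the first /f/ deletes. /fuvaagiaffub/ → fuvaagiafub.
Rule 3 (final devoicing): /b/ is a voiced obstruent in word-final position, so it devoices to [p]. /fuvaagiafub/ → fuvaagiafup.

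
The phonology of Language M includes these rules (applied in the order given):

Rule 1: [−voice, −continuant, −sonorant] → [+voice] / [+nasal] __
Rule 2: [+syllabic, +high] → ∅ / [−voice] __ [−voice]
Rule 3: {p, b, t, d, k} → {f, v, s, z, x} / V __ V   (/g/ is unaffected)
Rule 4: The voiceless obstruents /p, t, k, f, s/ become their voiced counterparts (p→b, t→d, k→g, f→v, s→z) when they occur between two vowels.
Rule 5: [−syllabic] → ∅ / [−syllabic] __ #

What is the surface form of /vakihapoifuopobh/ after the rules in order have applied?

Rule 1 (post-nasal voicing): no segment meets the environment; /vakihapoifuopobh/ is unchanged.
Rule 2 (high vowel syncope): /i/ is a high vowel flanked by voiceless consonants /k/ and /h/, so it deletes. /vakihapoifuopobh/ → vakhapoifuopobh.
Rule 3 (intervocalic spirantization): /p/ is a stop between vowels /a/ and /o/, so it spirantizes to the fricative [f]. /p/ is a stop between vowels /o/ and /o/, so it spirantizes to the fricative [f]. /vakhapoifuopobh/ → vakhafoifuofobh.
Rule 4 (intervocalic voicing): /f/ is a voiceless obstruent between vowels /a/ and /o/, so it voices to [v]. /f/ is a voiceless obstruent between vowels /i/ and /u/, so it voices to [v]. /f/ is a voiceless obstruent between vowels /o/ and /o/, so it voices to [v]. /vakhafoifuofobh/ → vakhavoivuovobh.
Rule 5 (final cluster simplification): /h/ is the second consonant of a word-final cluster /bh/, so it deletes. /vakhavoivuovobh/ → vakhavoivuovob.

vakhavoivuovob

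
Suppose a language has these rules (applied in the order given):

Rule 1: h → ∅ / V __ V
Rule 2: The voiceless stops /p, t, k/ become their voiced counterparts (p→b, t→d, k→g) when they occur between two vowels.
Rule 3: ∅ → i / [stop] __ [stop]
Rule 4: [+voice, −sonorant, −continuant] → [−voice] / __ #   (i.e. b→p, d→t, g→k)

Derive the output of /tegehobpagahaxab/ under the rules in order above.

Rule 1 (intervocalic h-deletion): /h/ occurs between vowels /e/ and /o/, so it deletes. /h/ occurs between vowels /a/ and /a/, so it deletes. /tegehobpagahaxab/ → tegeobpagaaxab.
Rule 2 (intervocalic voicing): no segment meets the environment; /tegeobpagaaxab/ is unchanged.
Rule 3 (stop-cluster i-epenthesis): /b/ and /p/ form a stop–stop cluster, so [i] is inserted between them. /tegeobpagaaxab/ → tegeobipagaaxab.
Rule 4 (final devoicing): /b/ is a voiced stop in word-final position, so it devoices to [p]. /tegeobipagaaxab/ → tegeobipagaaxap.

tegeobipagaaxap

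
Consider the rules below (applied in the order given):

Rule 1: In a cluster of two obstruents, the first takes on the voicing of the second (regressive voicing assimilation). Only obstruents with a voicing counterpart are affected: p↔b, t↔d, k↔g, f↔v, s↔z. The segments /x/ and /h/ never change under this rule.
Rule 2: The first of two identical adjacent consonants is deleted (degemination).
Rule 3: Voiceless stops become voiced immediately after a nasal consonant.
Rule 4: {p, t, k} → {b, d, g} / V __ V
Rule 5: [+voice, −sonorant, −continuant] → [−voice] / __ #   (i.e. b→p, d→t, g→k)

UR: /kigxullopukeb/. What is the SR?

Rule 1 (regressive voicing assimilation): /g/ precedes the voiceless obstruent /x/, so it devoices to [k] by assimilation. /kigxullopukeb/ → kikxullopukeb.
Rule 2 (degemination): /ll/ is a geminate; the first /l/ deletes. /kikxullopukeb/ → kikxulopukeb.
Rule 3 (post-nasal voicing): no segment meets the environment; /kikxulopukeb/ is unchanged.
Rule 4 (intervocalic voicing): /p/ is a voiceless stop between vowels /o/ and /u/, so it voices to [b]. /k/ is a voiceless stop between vowels /u/ and /e/, so it voices to [g]. /kikxulopukeb/ → kikxulobugeb.
Rule 5 (final devoicing): /b/ is a voiced stop in word-final position, so it devoices to [p]. /kikxulobugeb/ → kikxulobugep.

kikxulobugep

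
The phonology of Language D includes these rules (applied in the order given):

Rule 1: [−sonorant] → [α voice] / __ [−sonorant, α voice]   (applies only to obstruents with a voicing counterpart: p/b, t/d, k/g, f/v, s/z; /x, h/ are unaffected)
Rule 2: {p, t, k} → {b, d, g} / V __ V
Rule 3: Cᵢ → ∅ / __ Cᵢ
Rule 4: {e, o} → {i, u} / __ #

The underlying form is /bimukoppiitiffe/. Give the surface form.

bimugopiidifi

Rule 1 (regressive voicing assimilation): no segment meets the environment; /bimukoppiitiffe/ is unchanged.
Rule 2 (intervocalic voicing): /k/ is a voiceless stop between vowels /u/ and /o/, so it voices to [g]. /t/ is a voiceless stop between vowels /i/ and /i/, so it voices to [d]. /bimukoppiitiffe/ → bimugoppiidiffe.
Rule 3 (degemination): /pp/ is a geminate; the first /p/ deletes. /ff/ is a geminate; the first /f/ deletes. /bimugoppiidiffe/ → bimugopiidife.
Rule 4 (final vowel raising): /e/ is a mid vowel in word-final position, so it raises to [i]. /bimugopiidife/ → bimugopiidifi.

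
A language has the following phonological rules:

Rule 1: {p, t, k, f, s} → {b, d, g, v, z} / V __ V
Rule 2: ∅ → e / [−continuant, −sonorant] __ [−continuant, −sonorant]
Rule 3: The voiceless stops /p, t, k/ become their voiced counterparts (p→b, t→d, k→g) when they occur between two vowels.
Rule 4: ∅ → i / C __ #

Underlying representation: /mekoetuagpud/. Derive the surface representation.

megoeduagebudi

Rule 1 (intervocalic voicing): /k/ is a voiceless obstruent between vowels /e/ and /o/, so it voices to [g]. /t/ is a voiceless obstruent between vowels /e/ and /u/, so it voices to [d]. /mekoetuagpud/ → megoeduagpud.
Rule 2 (stop-cluster e-epenthesis): /g/ and /p/ form a stop–stop cluster, so [e] is inserted between them. /megoeduagpud/ → megoeduagepud.
Rule 3 (intervocalic voicing): /p/ is a voiceless stop between vowels /e/ and /u/, so it voices to [b]. /megoeduagepud/ → megoeduagebud.
Rule 4 (final i-epenthesis): the form ends in the consonant /d/, so [i] is inserted word-finally. /megoeduagebud/ → megoeduagebudi.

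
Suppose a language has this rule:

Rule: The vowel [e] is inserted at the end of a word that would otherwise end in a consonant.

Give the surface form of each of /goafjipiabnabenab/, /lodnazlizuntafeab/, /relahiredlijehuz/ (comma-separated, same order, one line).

/goafjipiabnabenab/: the form ends in the consonant /b/, so [e] is inserted word-finally. → [goafjipiabnabenabe].
/lodnazlizuntafeab/: the form ends in the consonant /b/, so [e] is inserted word-finally. → [lodnazlizuntafeabe].
/relahiredlijehuz/: the form ends in the consonant /z/, so [e] is inserted word-finally. → [relahiredlijehuze].

goafjipiabnabenabe, lodnazlizuntafeabe, relahiredlijehuze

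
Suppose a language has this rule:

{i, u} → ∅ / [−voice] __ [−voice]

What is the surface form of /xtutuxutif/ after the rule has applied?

xttxtf

/u/ is a high vowel flanked by voiceless consonants /t/ and /t/, so it deletes.
/u/ is a high vowel flanked by voiceless consonants /t/ and /x/, so it deletes.
/u/ is a high vowel flanked by voiceless consonants /x/ and /t/, so it deletes.
/i/ is a high vowel flanked by voiceless consonants /t/ and /f/, so it deletes.
Surface form: [xttxtf].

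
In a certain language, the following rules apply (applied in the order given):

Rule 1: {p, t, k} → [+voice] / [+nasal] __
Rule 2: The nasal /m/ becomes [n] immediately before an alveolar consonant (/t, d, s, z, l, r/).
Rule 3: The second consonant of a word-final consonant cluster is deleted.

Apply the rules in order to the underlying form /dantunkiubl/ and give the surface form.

Rule 1 (post-nasal voicing): /t/ is a voiceless stop immediately after the nasal /n/, so it voices to [d]. /k/ is a voiceless stop immediately after the nasal /n/, so it voices to [g]. /dantunkiubl/ → dandungiubl.
Rule 2 (nasal place assimilation): no segment meets the environment; /dandungiubl/ is unchanged.
Rule 3 (final cluster simplification): /l/ is the second consonant of a word-final cluster /bl/, so it deletes. /dandungiubl/ → dandungiub.

dandungiub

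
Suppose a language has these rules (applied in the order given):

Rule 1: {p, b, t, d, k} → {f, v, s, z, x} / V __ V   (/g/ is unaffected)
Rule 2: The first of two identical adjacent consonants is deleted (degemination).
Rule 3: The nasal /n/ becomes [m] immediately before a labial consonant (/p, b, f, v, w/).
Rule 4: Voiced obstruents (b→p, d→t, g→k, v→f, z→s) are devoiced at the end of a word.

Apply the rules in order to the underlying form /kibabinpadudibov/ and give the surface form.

Rule 1 (intervocalic spirantization): /b/ is a stop between vowels /i/ and /a/, so it spirantizes to the fricative [v]. /b/ is a stop between vowels /a/ and /i/, so it spirantizes to the fricative [v]. /d/ is a stop between vowels /a/ and /u/, so it spirantizes to the fricative [z]. /d/ is a stop between vowels /u/ and /i/, so it spirantizes to the fricative [z]. /b/ is a stop between vowels /i/ and /o/, so it spirantizes to the fricative [v]. /kibabinpadudibov/ → kivavinpazuzivov.
Rule 2 (degemination): no segment meets the environment; /kivavinpazuzivov/ is unchanged.
Rule 3 (nasal place assimilation): /n/ precedes the labial consonant /p/, so it assimilates in place to [m]. /kivavinpazuzivov/ → kivavimpazuzivov.
Rule 4 (final devoicing): /v/ is a voiced obstruent in word-final position, so it devoices to [f]. /kivavimpazuzivov/ → kivavimpazuzivof.

kivavimpazuzivof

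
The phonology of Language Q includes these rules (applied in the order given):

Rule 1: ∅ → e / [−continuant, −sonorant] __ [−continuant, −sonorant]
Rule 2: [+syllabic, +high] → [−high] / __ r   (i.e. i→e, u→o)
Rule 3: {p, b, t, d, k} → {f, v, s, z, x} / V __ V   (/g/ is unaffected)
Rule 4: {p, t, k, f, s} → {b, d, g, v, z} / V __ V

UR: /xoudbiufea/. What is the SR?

xouzeviuvea

Rule 1 (stop-cluster e-epenthesis): /d/ and /b/ form a stop–stop cluster, so [e] is inserted between them. /xoudbiufea/ → xoudebiufea.
Rule 2 (pre-rhotic lowering): no segment meets the environment; /xoudebiufea/ is unchanged.
Rule 3 (intervocalic spirantization): /d/ is a stop between vowels /u/ and /e/, so it spirantizes to the fricative [z]. /b/ is a stop between vowels /e/ and /i/, so it spirantizes to the fricative [v]. /xoudebiufea/ → xouzeviufea.
Rule 4 (intervocalic voicing): /f/ is a voiceless obstruent between vowels /u/ and /e/, so it voices to [v]. /xouzeviufea/ → xouzeviuvea.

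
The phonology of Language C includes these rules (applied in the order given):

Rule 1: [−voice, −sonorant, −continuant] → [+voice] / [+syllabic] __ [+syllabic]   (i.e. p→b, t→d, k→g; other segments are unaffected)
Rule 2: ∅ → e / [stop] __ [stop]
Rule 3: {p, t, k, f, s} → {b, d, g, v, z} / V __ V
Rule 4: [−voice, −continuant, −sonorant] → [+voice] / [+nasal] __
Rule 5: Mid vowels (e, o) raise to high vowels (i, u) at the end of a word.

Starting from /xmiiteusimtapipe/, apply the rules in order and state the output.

xmiideuzimdabibi

Rule 1 (intervocalic voicing): /t/ is a voiceless stop between vowels /i/ and /e/, so it voices to [d]. /p/ is a voiceless stop between vowels /a/ and /i/, so it voices to [b]. /p/ is a voiceless stop between vowels /i/ and /e/, so it voices to [b]. /xmiiteusimtapipe/ → xmiideusimtabibe.
Rule 2 (stop-cluster e-epenthesis): no segment meets the environment; /xmiideusimtabibe/ is unchanged.
Rule 3 (intervocalic voicing): /s/ is a voiceless obstruent between vowels /u/ and /i/, so it voices to [z]. /xmiideusimtabibe/ → xmiideuzimtabibe.
Rule 4 (post-nasal voicing): /t/ is a voiceless stop immediately after the nasal /m/, so it voices to [d]. /xmiideuzimtabibe/ → xmiideuzimdabibe.
Rule 5 (final vowel raising): /e/ is a mid vowel in word-final position, so it raises to [i]. /xmiideuzimdabibe/ → xmiideuzimdabibi.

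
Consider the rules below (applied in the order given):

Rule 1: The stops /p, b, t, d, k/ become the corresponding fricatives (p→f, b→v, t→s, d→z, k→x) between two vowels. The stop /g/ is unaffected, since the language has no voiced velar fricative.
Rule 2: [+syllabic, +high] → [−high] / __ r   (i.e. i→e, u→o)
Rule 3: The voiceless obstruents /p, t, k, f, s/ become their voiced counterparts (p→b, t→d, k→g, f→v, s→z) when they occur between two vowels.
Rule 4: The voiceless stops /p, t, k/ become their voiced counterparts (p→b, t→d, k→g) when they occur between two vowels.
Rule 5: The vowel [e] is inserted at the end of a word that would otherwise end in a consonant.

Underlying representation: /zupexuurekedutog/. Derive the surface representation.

Rule 1 (intervocalic spirantization): /p/ is a stop between vowels /u/ and /e/, so it spirantizes to the fricative [f]. /k/ is a stop between vowels /e/ and /e/, so it spirantizes to the fricative [x]. /d/ is a stop between vowels /e/ and /u/, so it spirantizes to the fricative [z]. /t/ is a stop between vowels /u/ and /o/, so it spirantizes to the fricative [s]. /zupexuurekedutog/ → zufexuurexezusog.
Rule 2 (pre-rhotic lowering): /u/ is a high vowel immediately before /r/, so it lowers to [o]. /zufexuurexezusog/ → zufexuorexezusog.
Rule 3 (intervocalic voicing): /f/ is a voiceless obstruent between vowels /u/ and /e/, so it voices to [v]. /s/ is a voiceless obstruent between vowels /u/ and /o/, so it voices to [z]. /zufexuorexezusog/ → zuvexuorexezuzog.
Rule 4 (intervocalic voicing): no segment meets the environment; /zuvexuorexezuzog/ is unchanged.
Rule 5 (final e-epenthesis): the form ends in the consonant /g/, so [e] is inserted word-finally. /zuvexuorexezuzog/ → zuvexuorexezuzoge.

zuvexuorexezuzoge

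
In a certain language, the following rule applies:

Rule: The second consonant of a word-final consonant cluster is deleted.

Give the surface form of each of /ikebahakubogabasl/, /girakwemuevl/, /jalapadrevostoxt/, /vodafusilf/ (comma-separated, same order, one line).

ikebahakubogabas, girakwemuev, jalapadrevostox, vodafusil

/ikebahakubogabasl/: /l/ is the second consonant of a word-final cluster /sl/, so it deletes. → [ikebahakubogabas].
/girakwemuevl/: /l/ is the second consonant of a word-final cluster /vl/, so it deletes. → [girakwemuev].
/jalapadrevostoxt/: /t/ is the second consonant of a word-final cluster /xt/, so it deletes. → [jalapadrevostox].
/vodafusilf/: /f/ is the second consonant of a word-final cluster /lf/, so it deletes. → [vodafusil].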